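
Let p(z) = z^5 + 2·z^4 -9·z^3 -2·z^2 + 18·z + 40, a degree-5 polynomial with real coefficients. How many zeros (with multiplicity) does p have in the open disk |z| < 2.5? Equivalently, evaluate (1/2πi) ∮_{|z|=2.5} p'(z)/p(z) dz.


The zeros of p are: -4, (-1 + 1i), (-1 - 1i), (2 + 1i), (2 - 1i).
Their magnitudes are: 4, 1.414, 1.414, 2.236, 2.236.
Zeros with |z| < R = 2.5: (-1 + 1i), (-1 - 1i), (2 + 1i), (2 - 1i).
Count = 4.
By the argument principle, (1/2πi) ∮_{|z|=R} p'(z)/p(z) dz equals exactly this count.

Number of zeros inside |z| < 2.5: 4.


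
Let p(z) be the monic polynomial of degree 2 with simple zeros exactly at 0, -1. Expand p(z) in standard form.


The polynomial is p(z) = ∏_{α ∈ S} (z − α), where S = {0, -1}.
Expanding the product yields: p(z) = z^2 + z.
The resulting polynomial has degree 2 and real coefficients as required.

p(z) = z^2 + z.


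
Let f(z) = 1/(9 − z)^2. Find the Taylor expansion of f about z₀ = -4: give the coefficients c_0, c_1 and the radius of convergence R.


Let w = z − z₀, so z = z₀ + w.
Then 9 − z = 9 − (z₀ + w) = (9 − z₀) − w = 13 − w.
f(z) = 1/(13 − w)^2 = (1/(13)^2) · (1 − w/(13))^{−2}.
By the binomial series (1−u)^{−2} = Σ_{n≥0} C(n+1, 1) u^n for |u|<1, with u = w/(13):
  c_n = C(n+1, 1) / (13)^(n+2).
  c_0 = 1/(13)^2 = 1/169.
  c_1 = 2/(13)^3 = 2/2197.
The series is valid for |w/d| < 1, i.e. |z − z₀| < |d|.
Radius of convergence: R = |9 − z₀| = |13| = 13 (distance from z₀ to the singularity z = 9).

c_0 = 1/169, c_1 = 2/2197; R = 13.


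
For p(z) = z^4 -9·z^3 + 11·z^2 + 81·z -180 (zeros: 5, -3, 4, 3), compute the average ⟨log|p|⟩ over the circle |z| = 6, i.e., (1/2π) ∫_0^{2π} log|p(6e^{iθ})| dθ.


Zeros: -3, 3, 4, 5; r = 6.
Inside |z| < r: -3, 3, 4, 5. Outside (|z| ≥ r): ∅.
p(0) = -180, so log|p(0)| = log(180) = 5.1930.
Apply Jensen: I(r) = log|p(0)| + Σ_k log(r/|z_k|), summed over zeros inside |z| < r.
  log(r/|z_k|) for z_k = 5: log(6/5) = 0.1823
  log(r/|z_k|) for z_k = -3: log(6/3) = 0.6931
  log(r/|z_k|) for z_k = 4: log(6/4) = 0.4055
  log(r/|z_k|) for z_k = 3: log(6/3) = 0.6931
Sum over inside zeros: 1.9741.
I(r) = log|p(0)| + (inside sum) = 5.1930 + 1.9741 = 7.1670.
Closed form (all zeros inside, monic): I(r) = n·log(r) = 4·log(6) = 7.1670. ✓

I(r) ≈ 7.1670.


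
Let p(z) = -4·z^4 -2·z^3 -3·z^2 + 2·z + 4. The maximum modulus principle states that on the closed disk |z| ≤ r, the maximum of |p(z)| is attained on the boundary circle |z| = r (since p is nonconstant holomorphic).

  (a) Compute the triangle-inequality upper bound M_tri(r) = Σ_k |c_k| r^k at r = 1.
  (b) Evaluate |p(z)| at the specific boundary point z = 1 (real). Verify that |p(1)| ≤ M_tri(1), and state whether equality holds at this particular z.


Coefficients: c_0 = 4, c_1 = 2, c_2 = -3, c_3 = -2, c_4 = -4. Radius r = 1.
Part (a). Triangle bound: M_tri(r) = Σ_k |c_k| r^k
  = |4|·1^0 + |2|·1^1 + |-3|·1^2 + |-2|·1^3 + |-4|·1^4
  = 4 + 2 + 3 + 2 + 4 = 15.
This bounds M(r) := max_{|z|=r} |p(z)| from above; equality holds iff all terms c_k z^k can be made to align in phase at a single z on |z|=r.
Part (b). At z = 1 (real, on the circle |z| = r):
  p(1) = (4)·1^0 + (2)·1^1 + (-3)·1^2 + (-2)·1^3 + (-4)·1^4 = -3.
  |p(1)| = 3.
Check: |p(1)| = 3 ≤ 15 = M_tri(1). ✓ Equality does not hold at z = 1 (the coefficients have mixed signs, so the terms do not all align in phase there).

M_tri(1) = 15; |p(1)| = 3; equality at z=1: no.


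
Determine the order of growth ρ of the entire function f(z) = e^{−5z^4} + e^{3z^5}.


Each summand is entire of order 4 and 5 respectively (as in the single-exponential case). The order of a sum is at most the max of the orders, so ρ ≤ 5. For the lower bound: on |z|=r choose arg z so that 3z^5 is real positive; then |e^{3z^5}| = e^{3r^5} while |e^{-5z^4}| ≤ e^{5r^4} = o(e^{3r^5}). So |f| ≥ e^{3r^5}(1 − o(1)) and ρ ≥ 5. Hence ρ = max(4, 5) = 5.
Therefore ρ = 5.

Order ρ = 5.


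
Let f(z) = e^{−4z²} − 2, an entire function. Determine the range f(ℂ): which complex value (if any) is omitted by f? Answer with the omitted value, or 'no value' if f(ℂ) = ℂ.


Little Picard bounds the complement of f(ℂ) to at most one point.
The exponent g(z) = −4z² is a nonconstant polynomial, hence surjective onto ℂ. So e^{g(z)} takes every value in {e^w : w ∈ ℂ} = ℂ ∖ {0}. Adding -2 shifts the range to ℂ ∖ {-2}. f omits exactly -2.

Omitted value: -2.


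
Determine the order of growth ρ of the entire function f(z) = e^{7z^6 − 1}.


|e^{7z^6 − 1}| = e^{Re(7·z^6) + -1} ≤ e^{7|z|^6 + -1} = e^{7r^6 + -1} on |z| = r, so ρ ≤ 6. Choosing z on |z|=r so that 7·z^6 is real positive (always possible by picking arg z appropriately) gives |f(z)| = e^{7r^6 + -1}, matching the bound. The additive constant -1 does not affect log log M(r) ~ 6·log r. Hence ρ = 6.
Therefore ρ = 6.

Order ρ = 6.


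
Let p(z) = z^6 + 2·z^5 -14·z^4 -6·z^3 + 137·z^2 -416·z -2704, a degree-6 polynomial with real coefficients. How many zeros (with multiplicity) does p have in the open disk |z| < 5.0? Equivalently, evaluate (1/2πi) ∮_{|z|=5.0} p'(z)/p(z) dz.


The zeros of p are: (-3 + 2i), (-3 - 2i), -4, (2 + 3i), (2 - 3i), 4.
Their magnitudes are: 3.606, 3.606, 4, 3.606, 3.606, 4.
Zeros with |z| < R = 5.0: (-3 + 2i), (-3 - 2i), -4, (2 + 3i), (2 - 3i), 4.
Count = 6.
By the argument principle, (1/2πi) ∮_{|z|=R} p'(z)/p(z) dz equals exactly this count.

Number of zeros inside |z| < 5.0: 6.


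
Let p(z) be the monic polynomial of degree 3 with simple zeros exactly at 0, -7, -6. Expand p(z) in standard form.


The polynomial is p(z) = ∏_{α ∈ S} (z − α), where S = {0, -7, -6}.
Expanding the product yields: p(z) = z^3 + 13·z^2 + 42·z.
The resulting polynomial has degree 3 and real coefficients as required.

p(z) = z^3 + 13·z^2 + 42·z.


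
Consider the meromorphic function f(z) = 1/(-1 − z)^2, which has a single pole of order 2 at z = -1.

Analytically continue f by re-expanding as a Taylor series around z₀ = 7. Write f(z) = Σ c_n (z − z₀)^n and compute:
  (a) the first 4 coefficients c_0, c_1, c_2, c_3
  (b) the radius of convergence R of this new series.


Let w = z − z₀, so z = z₀ + w.
Then -1 − z = -1 − (z₀ + w) = (-1 − z₀) − w = -8 − w.
f(z) = 1/(-8 − w)^2 = (1/(-8)^2) · (1 − w/(-8))^{−2}.
By the binomial series (1−u)^{−2} = Σ_{n≥0} C(n+1, 1) u^n for |u|<1, with u = w/(-8):
  c_n = C(n+1, 1) / (-8)^(n+2).
  c_0 = 1/(-8)^2 = 1/64.
  c_1 = 2/(-8)^3 = -1/256.
  c_2 = 3/(-8)^4 = 3/4096.
  c_3 = 4/(-8)^5 = -1/8192.
The series is valid for |w/d| < 1, i.e. |z − z₀| < |d|.
Radius of convergence: R = |-1 − z₀| = |-8| = 8 (distance from z₀ to the singularity z = -1).

c_0 = 1/64, c_1 = -1/256, c_2 = 3/4096, c_3 = -1/8192; R = 8.


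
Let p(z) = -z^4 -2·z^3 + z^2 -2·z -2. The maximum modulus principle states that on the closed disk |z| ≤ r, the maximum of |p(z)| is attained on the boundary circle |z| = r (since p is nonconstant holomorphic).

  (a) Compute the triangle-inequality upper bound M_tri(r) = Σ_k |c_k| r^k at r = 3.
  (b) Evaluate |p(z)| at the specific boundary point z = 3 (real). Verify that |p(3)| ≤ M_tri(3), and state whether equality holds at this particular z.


Coefficients: c_0 = -2, c_1 = -2, c_2 = 1, c_3 = -2, c_4 = -1. Radius r = 3.
Part (a). Triangle bound: M_tri(r) = Σ_k |c_k| r^k
  = |-2|·3^0 + |-2|·3^1 + |1|·3^2 + |-2|·3^3 + |-1|·3^4
  = 2 + 6 + 9 + 54 + 81 = 152.
This bounds M(r) := max_{|z|=r} |p(z)| from above; equality holds iff all terms c_k z^k can be made to align in phase at a single z on |z|=r.
Part (b). At z = 3 (real, on the circle |z| = r):
  p(3) = (-2)·3^0 + (-2)·3^1 + (1)·3^2 + (-2)·3^3 + (-1)·3^4 = -134.
  |p(3)| = 134.
Check: |p(3)| = 134 ≤ 152 = M_tri(3). ✓ Equality does not hold at z = 3 (the coefficients have mixed signs, so the terms do not all align in phase there).

M_tri(3) = 152; |p(3)| = 134; equality at z=3: no.


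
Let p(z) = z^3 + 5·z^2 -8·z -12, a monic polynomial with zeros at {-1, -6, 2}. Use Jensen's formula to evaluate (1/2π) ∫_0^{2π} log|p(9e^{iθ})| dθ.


Zeros: -6, -1, 2; r = 9.
Inside |z| < r: -6, -1, 2. Outside (|z| ≥ r): ∅.
p(0) = -12, so log|p(0)| = log(12) = 2.4849.
Apply Jensen: I(r) = log|p(0)| + Σ_k log(r/|z_k|), summed over zeros inside |z| < r.
  log(r/|z_k|) for z_k = -1: log(9/1) = 2.1972
  log(r/|z_k|) for z_k = -6: log(9/6) = 0.4055
  log(r/|z_k|) for z_k = 2: log(9/2) = 1.5041
Sum over inside zeros: 4.1068.
I(r) = log|p(0)| + (inside sum) = 2.4849 + 4.1068 = 6.5917.
Closed form (all zeros inside, monic): I(r) = n·log(r) = 3·log(9) = 6.5917. ✓

I(r) ≈ 6.5917.


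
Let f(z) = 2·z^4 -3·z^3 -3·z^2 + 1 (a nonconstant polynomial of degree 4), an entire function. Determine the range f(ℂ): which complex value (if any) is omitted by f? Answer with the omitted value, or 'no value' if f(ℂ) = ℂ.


Little Picard bounds the complement of f(ℂ) to at most one point.
For every w ∈ ℂ, the equation p(z) − w = 0 is a nonconstant polynomial in z and hence has at least one root by the fundamental theorem of algebra. So p is surjective onto ℂ, omitting no value.

Omitted value: no value.


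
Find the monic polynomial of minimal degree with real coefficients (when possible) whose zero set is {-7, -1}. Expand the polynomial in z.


The polynomial is p(z) = ∏_{α ∈ S} (z − α), where S = {-7, -1}.
Expanding the product yields: p(z) = z^2 + 8·z + 7.
The resulting polynomial has degree 2 and real coefficients as required.

p(z) = z^2 + 8·z + 7.


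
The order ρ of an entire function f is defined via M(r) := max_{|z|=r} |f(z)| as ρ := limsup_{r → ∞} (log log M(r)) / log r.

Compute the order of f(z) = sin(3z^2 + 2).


Write sin(w) = (e^{iw} ± e^{−iw})/(2 or 2i), so |sin(w)| ≤ e^{|w|}. With w = 3z^2 + 2, |w| ≤ 3r^2 + 2 on |z|=r, giving M(r) ≤ e^{3r^2 + 2} and ρ ≤ 2. For the lower bound, choose z on |z|=r with 3z^2 purely imaginary of modulus 3r^2; then |sin(3z^2 + 2)| grows like e^{3r^2}/2, so ρ ≥ 2. Hence ρ = 2.
Therefore ρ = 2.

Order ρ = 2.


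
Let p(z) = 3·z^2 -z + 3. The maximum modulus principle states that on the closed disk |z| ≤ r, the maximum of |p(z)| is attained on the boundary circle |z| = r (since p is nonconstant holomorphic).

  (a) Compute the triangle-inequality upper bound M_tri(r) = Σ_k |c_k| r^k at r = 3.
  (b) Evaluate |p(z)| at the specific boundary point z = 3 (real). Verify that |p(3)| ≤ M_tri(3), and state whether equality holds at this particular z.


Coefficients: c_0 = 3, c_1 = -1, c_2 = 3. Radius r = 3.
Part (a). Triangle bound: M_tri(r) = Σ_k |c_k| r^k
  = |3|·3^0 + |-1|·3^1 + |3|·3^2
  = 3 + 3 + 27 = 33.
This bounds M(r) := max_{|z|=r} |p(z)| from above; equality holds iff all terms c_k z^k can be made to align in phase at a single z on |z|=r.
Part (b). At z = 3 (real, on the circle |z| = r):
  p(3) = (3)·3^0 + (-1)·3^1 + (3)·3^2 = 27.
  |p(3)| = 27.
Check: |p(3)| = 27 ≤ 33 = M_tri(3). ✓ Equality does not hold at z = 3 (the coefficients have mixed signs, so the terms do not all align in phase there).

M_tri(3) = 33; |p(3)| = 27; equality at z=3: no.


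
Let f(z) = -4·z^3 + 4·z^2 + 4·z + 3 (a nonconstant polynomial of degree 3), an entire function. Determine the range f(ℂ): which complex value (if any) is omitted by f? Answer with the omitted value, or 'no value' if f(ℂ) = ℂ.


Little Picard bounds the complement of f(ℂ) to at most one point.
For every w ∈ ℂ, the equation p(z) − w = 0 is a nonconstant polynomial in z and hence has at least one root by the fundamental theorem of algebra. So p is surjective onto ℂ, omitting no value.

Omitted value: no value.


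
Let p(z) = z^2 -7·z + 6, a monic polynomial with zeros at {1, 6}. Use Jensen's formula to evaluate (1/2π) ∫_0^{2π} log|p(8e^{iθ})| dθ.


Zeros: 1, 6; r = 8.
Inside |z| < r: 1, 6. Outside (|z| ≥ r): ∅.
p(0) = 6, so log|p(0)| = log(6) = 1.7918.
Apply Jensen: I(r) = log|p(0)| + Σ_k log(r/|z_k|), summed over zeros inside |z| < r.
  log(r/|z_k|) for z_k = 1: log(8/1) = 2.0794
  log(r/|z_k|) for z_k = 6: log(8/6) = 0.2877
Sum over inside zeros: 2.3671.
I(r) = log|p(0)| + (inside sum) = 1.7918 + 2.3671 = 4.1589.
Closed form (all zeros inside, monic): I(r) = n·log(r) = 2·log(8) = 4.1589. ✓

I(r) ≈ 4.1589.


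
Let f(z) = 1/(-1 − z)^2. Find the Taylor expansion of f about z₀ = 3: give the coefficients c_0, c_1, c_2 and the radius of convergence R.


Let w = z − z₀, so z = z₀ + w.
Then -1 − z = -1 − (z₀ + w) = (-1 − z₀) − w = -4 − w.
f(z) = 1/(-4 − w)^2 = (1/(-4)^2) · (1 − w/(-4))^{−2}.
By the binomial series (1−u)^{−2} = Σ_{n≥0} C(n+1, 1) u^n for |u|<1, with u = w/(-4):
  c_n = C(n+1, 1) / (-4)^(n+2).
  c_0 = 1/(-4)^2 = 1/16.
  c_1 = 2/(-4)^3 = -1/32.
  c_2 = 3/(-4)^4 = 3/256.
The series is valid for |w/d| < 1, i.e. |z − z₀| < |d|.
Radius of convergence: R = |-1 − z₀| = |-4| = 4 (distance from z₀ to the singularity z = -1).

c_0 = 1/16, c_1 = -1/32, c_2 = 3/256; R = 4.


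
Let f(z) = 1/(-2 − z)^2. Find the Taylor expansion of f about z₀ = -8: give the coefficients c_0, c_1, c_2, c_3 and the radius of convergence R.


Let w = z − z₀, so z = z₀ + w.
Then -2 − z = -2 − (z₀ + w) = (-2 − z₀) − w = 6 − w.
f(z) = 1/(6 − w)^2 = (1/(6)^2) · (1 − w/(6))^{−2}.
By the binomial series (1−u)^{−2} = Σ_{n≥0} C(n+1, 1) u^n for |u|<1, with u = w/(6):
  c_n = C(n+1, 1) / (6)^(n+2).
  c_0 = 1/(6)^2 = 1/36.
  c_1 = 2/(6)^3 = 1/108.
  c_2 = 3/(6)^4 = 1/432.
  c_3 = 4/(6)^5 = 1/1944.
The series is valid for |w/d| < 1, i.e. |z − z₀| < |d|.
Radius of convergence: R = |-2 − z₀| = |6| = 6 (distance from z₀ to the singularity z = -2).

c_0 = 1/36, c_1 = 1/108, c_2 = 1/432, c_3 = 1/1944; R = 6.


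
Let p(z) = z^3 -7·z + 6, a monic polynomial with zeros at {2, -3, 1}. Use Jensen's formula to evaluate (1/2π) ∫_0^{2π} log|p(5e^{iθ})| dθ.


Zeros: -3, 1, 2; r = 5.
Inside |z| < r: -3, 1, 2. Outside (|z| ≥ r): ∅.
p(0) = 6, so log|p(0)| = log(6) = 1.7918.
Apply Jensen: I(r) = log|p(0)| + Σ_k log(r/|z_k|), summed over zeros inside |z| < r.
  log(r/|z_k|) for z_k = 2: log(5/2) = 0.9163
  log(r/|z_k|) for z_k = -3: log(5/3) = 0.5108
  log(r/|z_k|) for z_k = 1: log(5/1) = 1.6094
Sum over inside zeros: 3.0366.
I(r) = log|p(0)| + (inside sum) = 1.7918 + 3.0366 = 4.8283.
Closed form (all zeros inside, monic): I(r) = n·log(r) = 3·log(5) = 4.8283. ✓

I(r) ≈ 4.8283.


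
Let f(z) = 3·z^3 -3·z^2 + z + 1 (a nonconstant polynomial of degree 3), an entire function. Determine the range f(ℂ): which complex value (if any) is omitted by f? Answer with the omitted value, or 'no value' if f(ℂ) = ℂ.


Little Picard bounds the complement of f(ℂ) to at most one point.
For every w ∈ ℂ, the equation p(z) − w = 0 is a nonconstant polynomial in z and hence has at least one root by the fundamental theorem of algebra. So p is surjective onto ℂ, omitting no value.

Omitted value: no value.


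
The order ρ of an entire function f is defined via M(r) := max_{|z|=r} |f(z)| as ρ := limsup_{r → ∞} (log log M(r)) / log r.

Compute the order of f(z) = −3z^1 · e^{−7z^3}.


M(r) = max_{|z|=r} |-3|·|z|^1·|e^{−7z^3}| = 3·r^1 · e^{7r^3} (the factors attain their maxima compatibly on |z|=r). Then log M(r) = log 3 + 1·log r + 7r^3, dominated by the last term, so log log M(r) ~ 3·log r. The polynomial factor -3z^1 contributes only a log r term and does not affect the order. ρ = 3.
Therefore ρ = 3.

Order ρ = 3.


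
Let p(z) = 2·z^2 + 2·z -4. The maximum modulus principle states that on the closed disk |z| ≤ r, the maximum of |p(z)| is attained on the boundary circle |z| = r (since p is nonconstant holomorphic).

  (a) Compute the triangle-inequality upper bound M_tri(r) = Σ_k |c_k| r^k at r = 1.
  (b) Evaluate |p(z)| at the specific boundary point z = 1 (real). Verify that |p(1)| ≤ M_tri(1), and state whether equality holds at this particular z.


Coefficients: c_0 = -4, c_1 = 2, c_2 = 2. Radius r = 1.
Part (a). Triangle bound: M_tri(r) = Σ_k |c_k| r^k
  = |-4|·1^0 + |2|·1^1 + |2|·1^2
  = 4 + 2 + 2 = 8.
This bounds M(r) := max_{|z|=r} |p(z)| from above; equality holds iff all terms c_k z^k can be made to align in phase at a single z on |z|=r.
Part (b). At z = 1 (real, on the circle |z| = r):
  p(1) = (-4)·1^0 + (2)·1^1 + (2)·1^2 = 0.
  |p(1)| = 0.
Check: |p(1)| = 0 ≤ 8 = M_tri(1). ✓ Equality does not hold at z = 1 (the coefficients have mixed signs, so the terms do not all align in phase there).

M_tri(1) = 8; |p(1)| = 0; equality at z=1: no.


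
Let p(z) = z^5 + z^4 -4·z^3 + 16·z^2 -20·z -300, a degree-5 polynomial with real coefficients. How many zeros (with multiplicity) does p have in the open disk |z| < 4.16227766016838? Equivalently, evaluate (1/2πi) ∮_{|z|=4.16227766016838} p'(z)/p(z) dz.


The zeros of p are: (1 + 3i), (1 - 3i), (-3 + 1i), (-3 - 1i), 3.
Their magnitudes are: 3.162, 3.162, 3.162, 3.162, 3.
Zeros with |z| < R = 4.16227766016838: (1 + 3i), (1 - 3i), (-3 + 1i), (-3 - 1i), 3.
Count = 5.
By the argument principle, (1/2πi) ∮_{|z|=R} p'(z)/p(z) dz equals exactly this count.

Number of zeros inside |z| < 4.16227766016838: 5.


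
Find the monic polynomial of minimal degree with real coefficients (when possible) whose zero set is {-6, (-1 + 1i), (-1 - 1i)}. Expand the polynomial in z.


The polynomial is p(z) = ∏_{α ∈ S} (z − α), where S = {-6, (-1 + 1i), (-1 - 1i)}.
Expanding the product yields: p(z) = z^3 + 8·z^2 + 14·z + 12.
Note conjugate pairs combine to real quadratics: (z − (-1+1i))(z − (-1−1i)) = z² + 2z + 2.
The resulting polynomial has degree 3 and real coefficients as required.

p(z) = z^3 + 8·z^2 + 14·z + 12.


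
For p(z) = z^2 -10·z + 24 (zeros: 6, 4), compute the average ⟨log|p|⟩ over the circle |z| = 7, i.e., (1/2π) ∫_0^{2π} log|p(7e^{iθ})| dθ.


Zeros: 4, 6; r = 7.
Inside |z| < r: 4, 6. Outside (|z| ≥ r): ∅.
p(0) = 24, so log|p(0)| = log(24) = 3.1781.
Apply Jensen: I(r) = log|p(0)| + Σ_k log(r/|z_k|), summed over zeros inside |z| < r.
  log(r/|z_k|) for z_k = 6: log(7/6) = 0.1542
  log(r/|z_k|) for z_k = 4: log(7/4) = 0.5596
Sum over inside zeros: 0.7138.
I(r) = log|p(0)| + (inside sum) = 3.1781 + 0.7138 = 3.8918.
Closed form (all zeros inside, monic): I(r) = n·log(r) = 2·log(7) = 3.8918. ✓

I(r) ≈ 3.8918.


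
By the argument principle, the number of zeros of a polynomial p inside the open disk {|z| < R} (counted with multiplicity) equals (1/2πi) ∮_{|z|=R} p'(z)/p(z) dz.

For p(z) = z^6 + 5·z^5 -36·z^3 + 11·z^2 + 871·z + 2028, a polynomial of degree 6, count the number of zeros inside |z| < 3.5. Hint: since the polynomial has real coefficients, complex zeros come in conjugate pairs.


The zeros of p are: (3 + 2i), (3 - 2i), -3, (-2 + 3i), (-2 - 3i), -4.
Their magnitudes are: 3.606, 3.606, 3, 3.606, 3.606, 4.
Zeros with |z| < R = 3.5: -3.
Count = 1.
By the argument principle, (1/2πi) ∮_{|z|=R} p'(z)/p(z) dz equals exactly this count.

Number of zeros inside |z| < 3.5: 1.


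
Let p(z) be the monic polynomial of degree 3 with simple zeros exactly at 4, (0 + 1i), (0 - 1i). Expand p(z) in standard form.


The polynomial is p(z) = ∏_{α ∈ S} (z − α), where S = {4, (0 + 1i), (0 - 1i)}.
Expanding the product yields: p(z) = z^3 -4·z^2 + z -4.
Note conjugate pairs combine to real quadratics: (z − (0+1i))(z − (0−1i)) = z² + 1.
The resulting polynomial has degree 3 and real coefficients as required.

p(z) = z^3 -4·z^2 + z -4.


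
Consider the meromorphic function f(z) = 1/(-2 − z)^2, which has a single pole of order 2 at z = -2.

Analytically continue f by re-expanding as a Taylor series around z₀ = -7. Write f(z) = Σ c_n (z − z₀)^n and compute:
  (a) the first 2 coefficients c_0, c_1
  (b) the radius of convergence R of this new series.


Let w = z − z₀, so z = z₀ + w.
Then -2 − z = -2 − (z₀ + w) = (-2 − z₀) − w = 5 − w.
f(z) = 1/(5 − w)^2 = (1/(5)^2) · (1 − w/(5))^{−2}.
By the binomial series (1−u)^{−2} = Σ_{n≥0} C(n+1, 1) u^n for |u|<1, with u = w/(5):
  c_n = C(n+1, 1) / (5)^(n+2).
  c_0 = 1/(5)^2 = 1/25.
  c_1 = 2/(5)^3 = 2/125.
The series is valid for |w/d| < 1, i.e. |z − z₀| < |d|.
Radius of convergence: R = |-2 − z₀| = |5| = 5 (distance from z₀ to the singularity z = -2).

c_0 = 1/25, c_1 = 2/125; R = 5.


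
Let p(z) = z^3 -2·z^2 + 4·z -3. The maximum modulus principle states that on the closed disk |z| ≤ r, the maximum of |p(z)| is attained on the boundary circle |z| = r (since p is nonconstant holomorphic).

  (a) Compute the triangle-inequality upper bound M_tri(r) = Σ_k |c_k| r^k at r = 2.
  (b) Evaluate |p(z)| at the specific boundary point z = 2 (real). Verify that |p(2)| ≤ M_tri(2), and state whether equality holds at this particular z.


Coefficients: c_0 = -3, c_1 = 4, c_2 = -2, c_3 = 1. Radius r = 2.
Part (a). Triangle bound: M_tri(r) = Σ_k |c_k| r^k
  = |-3|·2^0 + |4|·2^1 + |-2|·2^2 + |1|·2^3
  = 3 + 8 + 8 + 8 = 27.
This bounds M(r) := max_{|z|=r} |p(z)| from above; equality holds iff all terms c_k z^k can be made to align in phase at a single z on |z|=r.
Part (b). At z = 2 (real, on the circle |z| = r):
  p(2) = (-3)·2^0 + (4)·2^1 + (-2)·2^2 + (1)·2^3 = 5.
  |p(2)| = 5.
Check: |p(2)| = 5 ≤ 27 = M_tri(2). ✓ Equality does not hold at z = 2 (the coefficients have mixed signs, so the terms do not all align in phase there).

M_tri(2) = 27; |p(2)| = 5; equality at z=2: no.


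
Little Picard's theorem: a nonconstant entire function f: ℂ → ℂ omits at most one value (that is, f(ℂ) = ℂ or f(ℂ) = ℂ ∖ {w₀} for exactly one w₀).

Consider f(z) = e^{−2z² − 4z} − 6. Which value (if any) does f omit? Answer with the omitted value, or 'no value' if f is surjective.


Little Picard bounds the complement of f(ℂ) to at most one point.
The exponent g(z) = −2z² − 4z is a nonconstant polynomial, hence surjective onto ℂ. So e^{g(z)} takes every value in {e^w : w ∈ ℂ} = ℂ ∖ {0}. Adding -6 shifts the range to ℂ ∖ {-6}. f omits exactly -6.

Omitted value: -6.


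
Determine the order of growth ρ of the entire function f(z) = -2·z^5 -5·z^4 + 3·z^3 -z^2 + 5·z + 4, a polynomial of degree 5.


|f(z)| ≤ Σ|c_k|·r^k = O(r^5) as r → ∞. Polynomial growth is O(e^{r^ε}) for every ε > 0 (since r^5/e^{r^ε} → 0), so ρ ≤ ε for all ε > 0, i.e. ρ = 0. Every nonconstant polynomial has order 0.
Therefore ρ = 0.

Order ρ = 0.


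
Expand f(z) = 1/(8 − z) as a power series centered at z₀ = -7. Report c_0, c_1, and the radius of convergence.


Let w = z − z₀, so z = z₀ + w.
Then 8 − z = 8 − (z₀ + w) = (8 − z₀) − w = 15 − w.
f(z) = 1/(15 − w) = (1/(15)) · 1/(1 − w/(15)) = Σ_{n≥0} w^n / (15)^(n+1).
So c_n = 1/(15)^(n+1):
  c_0 = 1/(15)^1 = 1/15.
  c_1 = 1/(15)^2 = 1/225.
The series is valid for |w/d| < 1, i.e. |z − z₀| < |d|.
Radius of convergence: R = |8 − z₀| = |15| = 15 (distance from z₀ to the singularity z = 8).

c_0 = 1/15, c_1 = 1/225; R = 15.


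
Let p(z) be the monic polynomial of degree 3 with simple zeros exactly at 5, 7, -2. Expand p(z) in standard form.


The polynomial is p(z) = ∏_{α ∈ S} (z − α), where S = {5, 7, -2}.
Expanding the product yields: p(z) = z^3 -10·z^2 + 11·z + 70.
The resulting polynomial has degree 3 and real coefficients as required.

p(z) = z^3 -10·z^2 + 11·z + 70.


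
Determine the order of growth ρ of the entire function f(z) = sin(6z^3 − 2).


Write sin(w) = (e^{iw} ± e^{−iw})/(2 or 2i), so |sin(w)| ≤ e^{|w|}. With w = 6z^3 − 2, |w| ≤ 6r^3 + 2 on |z|=r, giving M(r) ≤ e^{6r^3 + 2} and ρ ≤ 3. For the lower bound, choose z on |z|=r with 6z^3 purely imaginary of modulus 6r^3; then |sin(6z^3 − 2)| grows like e^{6r^3}/2, so ρ ≥ 3. Hence ρ = 3.
Therefore ρ = 3.

Order ρ = 3.


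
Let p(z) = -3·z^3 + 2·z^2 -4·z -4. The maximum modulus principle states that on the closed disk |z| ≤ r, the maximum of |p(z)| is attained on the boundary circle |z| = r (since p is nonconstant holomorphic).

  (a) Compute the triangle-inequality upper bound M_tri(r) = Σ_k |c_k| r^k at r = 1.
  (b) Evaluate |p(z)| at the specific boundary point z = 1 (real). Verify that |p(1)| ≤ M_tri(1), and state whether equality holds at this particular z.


Coefficients: c_0 = -4, c_1 = -4, c_2 = 2, c_3 = -3. Radius r = 1.
Part (a). Triangle bound: M_tri(r) = Σ_k |c_k| r^k
  = |-4|·1^0 + |-4|·1^1 + |2|·1^2 + |-3|·1^3
  = 4 + 4 + 2 + 3 = 13.
This bounds M(r) := max_{|z|=r} |p(z)| from above; equality holds iff all terms c_k z^k can be made to align in phase at a single z on |z|=r.
Part (b). At z = 1 (real, on the circle |z| = r):
  p(1) = (-4)·1^0 + (-4)·1^1 + (2)·1^2 + (-3)·1^3 = -9.
  |p(1)| = 9.
Check: |p(1)| = 9 ≤ 13 = M_tri(1). ✓ Equality does not hold at z = 1 (the coefficients have mixed signs, so the terms do not all align in phase there).

M_tri(1) = 13; |p(1)| = 9; equality at z=1: no.


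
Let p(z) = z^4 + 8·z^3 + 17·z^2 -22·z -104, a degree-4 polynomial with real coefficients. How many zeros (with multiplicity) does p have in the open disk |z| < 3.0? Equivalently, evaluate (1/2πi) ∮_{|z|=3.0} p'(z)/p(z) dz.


The zeros of p are: -4, (-3 + 2i), (-3 - 2i), 2.
Their magnitudes are: 4, 3.606, 3.606, 2.
Zeros with |z| < R = 3.0: 2.
Count = 1.
By the argument principle, (1/2πi) ∮_{|z|=R} p'(z)/p(z) dz equals exactly this count.

Number of zeros inside |z| < 3.0: 1.


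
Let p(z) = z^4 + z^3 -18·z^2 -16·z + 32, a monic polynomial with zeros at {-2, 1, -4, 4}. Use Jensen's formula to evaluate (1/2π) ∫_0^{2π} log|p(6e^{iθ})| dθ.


Zeros: -4, -2, 1, 4; r = 6.
Inside |z| < r: -4, -2, 1, 4. Outside (|z| ≥ r): ∅.
p(0) = 32, so log|p(0)| = log(32) = 3.4657.
Apply Jensen: I(r) = log|p(0)| + Σ_k log(r/|z_k|), summed over zeros inside |z| < r.
  log(r/|z_k|) for z_k = -2: log(6/2) = 1.0986
  log(r/|z_k|) for z_k = 1: log(6/1) = 1.7918
  log(r/|z_k|) for z_k = -4: log(6/4) = 0.4055
  log(r/|z_k|) for z_k = 4: log(6/4) = 0.4055
Sum over inside zeros: 3.7013.
I(r) = log|p(0)| + (inside sum) = 3.4657 + 3.7013 = 7.1670.
Closed form (all zeros inside, monic): I(r) = n·log(r) = 4·log(6) = 7.1670. ✓

I(r) ≈ 7.1670.


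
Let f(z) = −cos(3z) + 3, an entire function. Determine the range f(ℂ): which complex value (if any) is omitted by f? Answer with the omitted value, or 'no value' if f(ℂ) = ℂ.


Little Picard bounds the complement of f(ℂ) to at most one point.
cos is entire and surjective onto ℂ: for every w ∈ ℂ, cos(ζ) = w has a solution ζ ∈ ℂ (e.g., via the complex inverse arccos). With ζ = 3z this gives z = ζ/(3). Then -1·cos(3z) takes every value in -1·ℂ = ℂ, and adding 3 is a bijection of ℂ. So f is surjective and omits no value. (Note: only on the real line is cos bounded by [−1, 1].)

Omitted value: no value.


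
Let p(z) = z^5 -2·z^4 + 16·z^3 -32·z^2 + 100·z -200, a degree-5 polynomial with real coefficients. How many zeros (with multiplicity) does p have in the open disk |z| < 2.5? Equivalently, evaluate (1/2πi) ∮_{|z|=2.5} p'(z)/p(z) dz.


The zeros of p are: (-1 + 3i), (-1 - 3i), (1 + 3i), (1 - 3i), 2.
Their magnitudes are: 3.162, 3.162, 3.162, 3.162, 2.
Zeros with |z| < R = 2.5: 2.
Count = 1.
By the argument principle, (1/2πi) ∮_{|z|=R} p'(z)/p(z) dz equals exactly this count.

Number of zeros inside |z| < 2.5: 1.


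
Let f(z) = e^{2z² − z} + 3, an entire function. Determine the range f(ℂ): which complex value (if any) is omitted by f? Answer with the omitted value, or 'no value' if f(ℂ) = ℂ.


Little Picard bounds the complement of f(ℂ) to at most one point.
The exponent g(z) = 2z² − z is a nonconstant polynomial, hence surjective onto ℂ. So e^{g(z)} takes every value in {e^w : w ∈ ℂ} = ℂ ∖ {0}. Adding 3 shifts the range to ℂ ∖ {3}. f omits exactly 3.

Omitted value: 3.


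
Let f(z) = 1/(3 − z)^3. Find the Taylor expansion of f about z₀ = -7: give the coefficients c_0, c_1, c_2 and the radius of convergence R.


Let w = z − z₀, so z = z₀ + w.
Then 3 − z = 3 − (z₀ + w) = (3 − z₀) − w = 10 − w.
f(z) = 1/(10 − w)^3 = (1/(10)^3) · (1 − w/(10))^{−3}.
By the binomial series (1−u)^{−3} = Σ_{n≥0} C(n+2, 2) u^n for |u|<1, with u = w/(10):
  c_n = C(n+2, 2) / (10)^(n+3).
  c_0 = 1/(10)^3 = 1/1000.
  c_1 = 3/(10)^4 = 3/10000.
  c_2 = 6/(10)^5 = 3/50000.
The series is valid for |w/d| < 1, i.e. |z − z₀| < |d|.
Radius of convergence: R = |3 − z₀| = |10| = 10 (distance from z₀ to the singularity z = 3).

c_0 = 1/1000, c_1 = 3/10000, c_2 = 3/50000; R = 10.


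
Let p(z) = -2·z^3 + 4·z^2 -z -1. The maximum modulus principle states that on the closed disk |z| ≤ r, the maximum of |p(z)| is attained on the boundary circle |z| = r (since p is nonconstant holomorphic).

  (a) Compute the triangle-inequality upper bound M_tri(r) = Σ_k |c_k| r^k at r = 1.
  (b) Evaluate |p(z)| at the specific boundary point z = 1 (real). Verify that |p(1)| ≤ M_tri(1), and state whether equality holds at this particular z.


Coefficients: c_0 = -1, c_1 = -1, c_2 = 4, c_3 = -2. Radius r = 1.
Part (a). Triangle bound: M_tri(r) = Σ_k |c_k| r^k
  = |-1|·1^0 + |-1|·1^1 + |4|·1^2 + |-2|·1^3
  = 1 + 1 + 4 + 2 = 8.
This bounds M(r) := max_{|z|=r} |p(z)| from above; equality holds iff all terms c_k z^k can be made to align in phase at a single z on |z|=r.
Part (b). At z = 1 (real, on the circle |z| = r):
  p(1) = (-1)·1^0 + (-1)·1^1 + (4)·1^2 + (-2)·1^3 = 0.
  |p(1)| = 0.
Check: |p(1)| = 0 ≤ 8 = M_tri(1). ✓ Equality does not hold at z = 1 (the coefficients have mixed signs, so the terms do not all align in phase there).

M_tri(1) = 8; |p(1)| = 0; equality at z=1: no.


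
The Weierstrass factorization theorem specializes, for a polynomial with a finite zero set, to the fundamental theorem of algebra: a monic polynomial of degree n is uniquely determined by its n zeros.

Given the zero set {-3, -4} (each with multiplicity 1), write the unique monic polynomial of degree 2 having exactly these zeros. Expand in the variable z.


The polynomial is p(z) = ∏_{α ∈ S} (z − α), where S = {-3, -4}.
Expanding the product yields: p(z) = z^2 + 7·z + 12.
The resulting polynomial has degree 2 and real coefficients as required.

p(z) = z^2 + 7·z + 12.


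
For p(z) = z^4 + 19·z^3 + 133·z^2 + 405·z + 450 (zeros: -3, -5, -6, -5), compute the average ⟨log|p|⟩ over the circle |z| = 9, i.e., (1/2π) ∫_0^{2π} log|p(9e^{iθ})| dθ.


Zeros: -6, -5, -5, -3; r = 9.
Inside |z| < r: -6, -5, -5, -3. Outside (|z| ≥ r): ∅.
p(0) = 450, so log|p(0)| = log(450) = 6.1092.
Apply Jensen: I(r) = log|p(0)| + Σ_k log(r/|z_k|), summed over zeros inside |z| < r.
  log(r/|z_k|) for z_k = -3: log(9/3) = 1.0986
  log(r/|z_k|) for z_k = -5: log(9/5) = 0.5878
  log(r/|z_k|) for z_k = -6: log(9/6) = 0.4055
  log(r/|z_k|) for z_k = -5: log(9/5) = 0.5878
Sum over inside zeros: 2.6797.
I(r) = log|p(0)| + (inside sum) = 6.1092 + 2.6797 = 8.7889.
Closed form (all zeros inside, monic): I(r) = n·log(r) = 4·log(9) = 8.7889. ✓

I(r) ≈ 8.7889.


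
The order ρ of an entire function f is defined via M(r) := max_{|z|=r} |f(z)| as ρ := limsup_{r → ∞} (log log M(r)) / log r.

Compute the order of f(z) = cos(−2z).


cos(w) is a linear combination of e^{iw} and e^{−iw} (or e^w, e^{−w} in the hyperbolic case), so |cos(w)| ≤ e^{|w|}. With w = −2z, |w| ≤ 2|z| + 0 = 2r + 0 on |z| = r, giving M(r) ≤ e^{2r + 0}, so ρ ≤ 1. On a suitable ray (z = it for sin/cos; z = t for sinh/cosh, t real → ∞), |cos(−2z)| grows like e^{2|t|}/2, so ρ ≥ 1. Hence ρ = 1.
Therefore ρ = 1.

Order ρ = 1.


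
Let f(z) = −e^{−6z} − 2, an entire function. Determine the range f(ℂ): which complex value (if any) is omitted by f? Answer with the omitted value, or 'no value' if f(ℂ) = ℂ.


Little Picard bounds the complement of f(ℂ) to at most one point.
e^{−6z} is never zero on ℂ, so -1·e^{−6z} takes every value in ℂ ∖ {0}. Adding -2 shifts the range to ℂ ∖ {-2}. Thus f omits exactly the value -2.

Omitted value: -2.


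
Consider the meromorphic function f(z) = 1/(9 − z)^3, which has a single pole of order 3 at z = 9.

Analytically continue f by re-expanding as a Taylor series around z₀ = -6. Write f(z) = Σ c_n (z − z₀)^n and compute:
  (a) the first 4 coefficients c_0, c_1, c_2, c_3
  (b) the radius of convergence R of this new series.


Let w = z − z₀, so z = z₀ + w.
Then 9 − z = 9 − (z₀ + w) = (9 − z₀) − w = 15 − w.
f(z) = 1/(15 − w)^3 = (1/(15)^3) · (1 − w/(15))^{−3}.
By the binomial series (1−u)^{−3} = Σ_{n≥0} C(n+2, 2) u^n for |u|<1, with u = w/(15):
  c_n = C(n+2, 2) / (15)^(n+3).
  c_0 = 1/(15)^3 = 1/3375.
  c_1 = 3/(15)^4 = 1/16875.
  c_2 = 6/(15)^5 = 2/253125.
  c_3 = 10/(15)^6 = 2/2278125.
The series is valid for |w/d| < 1, i.e. |z − z₀| < |d|.
Radius of convergence: R = |9 − z₀| = |15| = 15 (distance from z₀ to the singularity z = 9).

c_0 = 1/3375, c_1 = 1/16875, c_2 = 2/253125, c_3 = 2/2278125; R = 15.


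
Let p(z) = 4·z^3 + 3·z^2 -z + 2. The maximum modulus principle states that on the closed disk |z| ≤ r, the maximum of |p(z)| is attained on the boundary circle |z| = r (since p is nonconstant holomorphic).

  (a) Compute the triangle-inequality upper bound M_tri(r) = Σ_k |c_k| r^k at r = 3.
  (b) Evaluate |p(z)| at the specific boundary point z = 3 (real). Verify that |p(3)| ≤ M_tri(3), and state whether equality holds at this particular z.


Coefficients: c_0 = 2, c_1 = -1, c_2 = 3, c_3 = 4. Radius r = 3.
Part (a). Triangle bound: M_tri(r) = Σ_k |c_k| r^k
  = |2|·3^0 + |-1|·3^1 + |3|·3^2 + |4|·3^3
  = 2 + 3 + 27 + 108 = 140.
This bounds M(r) := max_{|z|=r} |p(z)| from above; equality holds iff all terms c_k z^k can be made to align in phase at a single z on |z|=r.
Part (b). At z = 3 (real, on the circle |z| = r):
  p(3) = (2)·3^0 + (-1)·3^1 + (3)·3^2 + (4)·3^3 = 134.
  |p(3)| = 134.
Check: |p(3)| = 134 ≤ 140 = M_tri(3). ✓ Equality does not hold at z = 3 (the coefficients have mixed signs, so the terms do not all align in phase there).

M_tri(3) = 140; |p(3)| = 134; equality at z=3: no.


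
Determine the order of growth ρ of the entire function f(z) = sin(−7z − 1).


sin(w) is a linear combination of e^{iw} and e^{−iw} (or e^w, e^{−w} in the hyperbolic case), so |sin(w)| ≤ e^{|w|}. With w = −7z − 1, |w| ≤ 7|z| + 1 = 7r + 1 on |z| = r, giving M(r) ≤ e^{7r + 1}, so ρ ≤ 1. On a suitable ray (z = it for sin/cos; z = t for sinh/cosh, t real → ∞), |sin(−7z − 1)| grows like e^{7|t|}/2, so ρ ≥ 1. Hence ρ = 1.
Therefore ρ = 1.

Order ρ = 1.


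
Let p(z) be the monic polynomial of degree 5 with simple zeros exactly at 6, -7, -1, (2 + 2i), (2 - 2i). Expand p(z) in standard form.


The polynomial is p(z) = ∏_{α ∈ S} (z − α), where S = {6, -7, -1, (2 + 2i), (2 - 2i)}.
Expanding the product yields: p(z) = z^5 -2·z^4 -41·z^3 + 138·z^2 -160·z -336.
Note conjugate pairs combine to real quadratics: (z − (2+2i))(z − (2−2i)) = z² − 4z + 8.
The resulting polynomial has degree 5 and real coefficients as required.

p(z) = z^5 -2·z^4 -41·z^3 + 138·z^2 -160·z -336.


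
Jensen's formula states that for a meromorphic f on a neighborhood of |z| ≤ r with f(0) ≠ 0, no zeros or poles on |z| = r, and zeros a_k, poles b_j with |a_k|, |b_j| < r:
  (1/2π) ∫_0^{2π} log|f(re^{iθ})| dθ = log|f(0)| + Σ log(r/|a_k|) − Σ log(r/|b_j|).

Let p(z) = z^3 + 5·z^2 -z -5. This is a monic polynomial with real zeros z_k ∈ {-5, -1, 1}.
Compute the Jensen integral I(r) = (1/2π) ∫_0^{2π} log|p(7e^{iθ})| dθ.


Zeros: -5, -1, 1; r = 7.
Inside |z| < r: -5, -1, 1. Outside (|z| ≥ r): ∅.
p(0) = -5, so log|p(0)| = log(5) = 1.6094.
Apply Jensen: I(r) = log|p(0)| + Σ_k log(r/|z_k|), summed over zeros inside |z| < r.
  log(r/|z_k|) for z_k = -5: log(7/5) = 0.3365
  log(r/|z_k|) for z_k = -1: log(7/1) = 1.9459
  log(r/|z_k|) for z_k = 1: log(7/1) = 1.9459
Sum over inside zeros: 4.2283.
I(r) = log|p(0)| + (inside sum) = 1.6094 + 4.2283 = 5.8377.
Closed form (all zeros inside, monic): I(r) = n·log(r) = 3·log(7) = 5.8377. ✓

I(r) ≈ 5.8377.


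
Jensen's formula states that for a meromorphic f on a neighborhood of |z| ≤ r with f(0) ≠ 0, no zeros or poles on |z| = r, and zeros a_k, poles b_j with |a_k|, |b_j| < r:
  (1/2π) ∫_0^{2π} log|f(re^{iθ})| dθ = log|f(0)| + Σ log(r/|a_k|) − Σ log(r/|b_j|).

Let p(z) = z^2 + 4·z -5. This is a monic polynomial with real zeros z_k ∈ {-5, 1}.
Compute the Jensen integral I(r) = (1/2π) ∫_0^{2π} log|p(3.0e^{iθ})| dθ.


Zeros: -5, 1; r = 3.0.
Inside |z| < r: 1. Outside (|z| ≥ r): -5.
p(0) = -5, so log|p(0)| = log(5) = 1.6094.
Apply Jensen: I(r) = log|p(0)| + Σ_k log(r/|z_k|), summed over zeros inside |z| < r.
  log(r/|z_k|) for z_k = 1: log(3.0/1) = 1.0986
  Outside zeros (-5) contribute nothing to the Jensen sum.
Sum over inside zeros: 1.0986.
I(r) = log|p(0)| + (inside sum) = 1.6094 + 1.0986 = 2.7081.
Note: since some zeros are outside |z| ≤ r, the simplified n·log(r) form does NOT apply — only the inside zeros contribute.

I(r) ≈ 2.7081.


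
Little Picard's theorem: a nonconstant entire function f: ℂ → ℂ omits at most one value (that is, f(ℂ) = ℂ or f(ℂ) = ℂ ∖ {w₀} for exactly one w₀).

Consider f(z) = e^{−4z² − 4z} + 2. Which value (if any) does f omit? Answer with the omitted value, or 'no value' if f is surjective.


Little Picard bounds the complement of f(ℂ) to at most one point.
The exponent g(z) = −4z² − 4z is a nonconstant polynomial, hence surjective onto ℂ. So e^{g(z)} takes every value in {e^w : w ∈ ℂ} = ℂ ∖ {0}. Adding 2 shifts the range to ℂ ∖ {2}. f omits exactly 2.

Omitted value: 2.


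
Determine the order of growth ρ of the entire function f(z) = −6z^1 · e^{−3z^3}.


M(r) = max_{|z|=r} |-6|·|z|^1·|e^{−3z^3}| = 6·r^1 · e^{3r^3} (the factors attain their maxima compatibly on |z|=r). Then log M(r) = log 6 + 1·log r + 3r^3, dominated by the last term, so log log M(r) ~ 3·log r. The polynomial factor -6z^1 contributes only a log r term and does not affect the order. ρ = 3.
Therefore ρ = 3.

Order ρ = 3.


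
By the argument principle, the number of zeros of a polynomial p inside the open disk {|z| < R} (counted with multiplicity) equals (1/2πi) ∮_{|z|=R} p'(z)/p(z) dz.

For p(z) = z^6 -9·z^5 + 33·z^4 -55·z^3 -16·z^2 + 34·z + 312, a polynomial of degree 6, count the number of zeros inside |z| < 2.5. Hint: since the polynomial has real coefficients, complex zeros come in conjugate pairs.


The zeros of p are: 4, (-1 + 1i), (-1 - 1i), 3, (2 + 3i), (2 - 3i).
Their magnitudes are: 4, 1.414, 1.414, 3, 3.606, 3.606.
Zeros with |z| < R = 2.5: (-1 + 1i), (-1 - 1i).
Count = 2.
By the argument principle, (1/2πi) ∮_{|z|=R} p'(z)/p(z) dz equals exactly this count.

Number of zeros inside |z| < 2.5: 2.


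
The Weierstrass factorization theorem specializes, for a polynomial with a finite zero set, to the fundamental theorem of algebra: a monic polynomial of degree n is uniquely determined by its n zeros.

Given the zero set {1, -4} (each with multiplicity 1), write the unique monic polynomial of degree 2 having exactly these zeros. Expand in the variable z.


The polynomial is p(z) = ∏_{α ∈ S} (z − α), where S = {1, -4}.
Expanding the product yields: p(z) = z^2 + 3·z -4.
The resulting polynomial has degree 2 and real coefficients as required.

p(z) = z^2 + 3·z -4.


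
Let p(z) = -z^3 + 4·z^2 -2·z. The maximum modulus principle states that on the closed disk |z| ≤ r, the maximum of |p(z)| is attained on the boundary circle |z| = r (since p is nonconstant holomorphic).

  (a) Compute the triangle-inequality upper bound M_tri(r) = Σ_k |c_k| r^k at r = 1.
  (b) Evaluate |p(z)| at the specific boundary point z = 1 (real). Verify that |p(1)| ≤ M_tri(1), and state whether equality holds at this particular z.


Coefficients: c_0 = 0, c_1 = -2, c_2 = 4, c_3 = -1. Radius r = 1.
Part (a). Triangle bound: M_tri(r) = Σ_k |c_k| r^k
  = |0|·1^0 + |-2|·1^1 + |4|·1^2 + |-1|·1^3
  = 0 + 2 + 4 + 1 = 7.
This bounds M(r) := max_{|z|=r} |p(z)| from above; equality holds iff all terms c_k z^k can be made to align in phase at a single z on |z|=r.
Part (b). At z = 1 (real, on the circle |z| = r):
  p(1) = (0)·1^0 + (-2)·1^1 + (4)·1^2 + (-1)·1^3 = 1.
  |p(1)| = 1.
Check: |p(1)| = 1 ≤ 7 = M_tri(1). ✓ Equality does not hold at z = 1 (the coefficients have mixed signs, so the terms do not all align in phase there).

M_tri(1) = 7; |p(1)| = 1; equality at z=1: no.
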